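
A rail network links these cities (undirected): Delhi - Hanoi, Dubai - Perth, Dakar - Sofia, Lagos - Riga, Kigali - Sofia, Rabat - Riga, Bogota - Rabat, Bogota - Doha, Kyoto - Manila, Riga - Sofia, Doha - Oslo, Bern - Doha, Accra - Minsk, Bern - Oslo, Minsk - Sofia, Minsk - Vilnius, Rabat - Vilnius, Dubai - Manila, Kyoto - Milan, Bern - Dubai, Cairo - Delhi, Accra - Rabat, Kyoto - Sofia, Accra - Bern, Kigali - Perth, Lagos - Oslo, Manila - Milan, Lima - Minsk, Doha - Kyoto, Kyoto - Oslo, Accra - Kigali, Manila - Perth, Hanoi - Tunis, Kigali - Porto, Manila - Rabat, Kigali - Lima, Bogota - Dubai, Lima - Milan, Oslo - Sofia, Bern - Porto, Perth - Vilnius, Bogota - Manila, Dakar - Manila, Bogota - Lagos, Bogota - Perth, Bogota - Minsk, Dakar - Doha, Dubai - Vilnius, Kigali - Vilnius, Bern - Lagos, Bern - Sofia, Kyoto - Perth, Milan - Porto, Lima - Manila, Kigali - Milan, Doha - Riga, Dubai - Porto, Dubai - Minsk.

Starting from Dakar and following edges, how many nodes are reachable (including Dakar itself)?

BFS from Dakar visits: Dakar, Doha, Manila, Sofia, Bern, Bogota, Kyoto, Oslo, Riga, Dubai, Lima, Milan, Perth, Rabat, Kigali, Minsk, Accra, Lagos, Porto, Vilnius
Reachable nodes: 20 of 24 total.

20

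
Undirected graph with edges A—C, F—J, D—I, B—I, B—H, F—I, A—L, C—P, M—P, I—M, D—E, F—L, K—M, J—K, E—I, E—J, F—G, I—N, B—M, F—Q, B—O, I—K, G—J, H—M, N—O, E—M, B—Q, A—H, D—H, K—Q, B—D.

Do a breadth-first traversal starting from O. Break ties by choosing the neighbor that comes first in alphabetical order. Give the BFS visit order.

Visit O; enqueue B, N → queue [B, N]
Visit B; enqueue D, H, I, M, Q → queue [N, D, H, I, M, Q]
Visit N → queue [D, H, I, M, Q]
Visit D; enqueue E → queue [H, I, M, Q, E]
Visit H; enqueue A → queue [I, M, Q, E, A]
Visit I; enqueue F, K → queue [M, Q, E, A, F, K]
Visit M; enqueue P → queue [Q, E, A, F, K, P]
Visit Q → queue [E, A, F, K, P]
Visit E; enqueue J → queue [A, F, K, P, J]
Visit A; enqueue C, L → queue [F, K, P, J, C, L]
Visit F; enqueue G → queue [K, P, J, C, L, G]
Visit K → queue [P, J, C, L, G]
Visit P → queue [J, C, L, G]
Visit J → queue [C, L, G]
Visit C → queue [L, G]
Visit L → queue [G]
Visit G → queue []

O → B → N → D → H → I → M → Q → E → A → F → K → P → J → C → L → G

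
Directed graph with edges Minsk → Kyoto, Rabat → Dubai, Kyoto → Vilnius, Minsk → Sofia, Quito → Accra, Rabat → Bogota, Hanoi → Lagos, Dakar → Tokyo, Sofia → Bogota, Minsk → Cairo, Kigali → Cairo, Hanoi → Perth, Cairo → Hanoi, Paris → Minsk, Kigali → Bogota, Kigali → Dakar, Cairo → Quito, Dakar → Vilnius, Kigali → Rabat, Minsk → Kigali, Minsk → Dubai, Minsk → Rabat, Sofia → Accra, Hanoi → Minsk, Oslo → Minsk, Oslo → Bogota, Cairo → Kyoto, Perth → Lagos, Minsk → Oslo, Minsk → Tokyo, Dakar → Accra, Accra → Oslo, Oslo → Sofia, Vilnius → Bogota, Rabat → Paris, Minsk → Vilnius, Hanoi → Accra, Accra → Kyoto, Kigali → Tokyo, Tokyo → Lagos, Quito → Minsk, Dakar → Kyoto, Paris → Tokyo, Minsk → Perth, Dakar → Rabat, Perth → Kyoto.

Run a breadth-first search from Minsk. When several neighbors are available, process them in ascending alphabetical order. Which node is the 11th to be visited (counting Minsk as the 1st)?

Vilnius

Visit Minsk; enqueue Cairo, Dubai, Kigali, Kyoto, Oslo, Perth, Rabat, Sofia, Tokyo, Vilnius → queue [Cairo, Dubai, Kigali, Kyoto, Oslo, Perth, Rabat, Sofia, Tokyo, Vilnius]
Visit Cairo; enqueue Hanoi, Quito → queue [Dubai, Kigali, Kyoto, Oslo, Perth, Rabat, Sofia, Tokyo, Vilnius, Hanoi, Quito]
Visit Dubai → queue [Kigali, Kyoto, Oslo, Perth, Rabat, Sofia, Tokyo, Vilnius, Hanoi, Quito]
Visit Kigali; enqueue Bogota, Dakar → queue [Kyoto, Oslo, Perth, Rabat, Sofia, Tokyo, Vilnius, Hanoi, Quito, Bogota, Dakar]
Visit Kyoto → queue [Oslo, Perth, Rabat, Sofia, Tokyo, Vilnius, Hanoi, Quito, Bogota, Dakar]
Visit Oslo → queue [Perth, Rabat, Sofia, Tokyo, Vilnius, Hanoi, Quito, Bogota, Dakar]
Visit Perth; enqueue Lagos → queue [Rabat, Sofia, Tokyo, Vilnius, Hanoi, Quito, Bogota, Dakar, Lagos]
Visit Rabat; enqueue Paris → queue [Sofia, Tokyo, Vilnius, Hanoi, Quito, Bogota, Dakar, Lagos, Paris]
Visit Sofia; enqueue Accra → queue [Tokyo, Vilnius, Hanoi, Quito, Bogota, Dakar, Lagos, Paris, Accra]
Visit Tokyo → queue [Vilnius, Hanoi, Quito, Bogota, Dakar, Lagos, Paris, Accra]
Visit Vilnius → queue [Hanoi, Quito, Bogota, Dakar, Lagos, Paris, Accra]
Visit Hanoi → queue [Quito, Bogota, Dakar, Lagos, Paris, Accra]
Visit Quito → queue [Bogota, Dakar, Lagos, Paris, Accra]
Visit Bogota → queue [Dakar, Lagos, Paris, Accra]
Visit Dakar → queue [Lagos, Paris, Accra]
Visit Lagos → queue [Paris, Accra]
Visit Paris → queue [Accra]
Visit Accra → queue []

Visit order: Minsk, Cairo, Dubai, Kigali, Kyoto, Oslo, Perth, Rabat, Sofia, Tokyo, Vilnius, Hanoi, Quito, Bogota, Dakar, Lagos, Paris, Accra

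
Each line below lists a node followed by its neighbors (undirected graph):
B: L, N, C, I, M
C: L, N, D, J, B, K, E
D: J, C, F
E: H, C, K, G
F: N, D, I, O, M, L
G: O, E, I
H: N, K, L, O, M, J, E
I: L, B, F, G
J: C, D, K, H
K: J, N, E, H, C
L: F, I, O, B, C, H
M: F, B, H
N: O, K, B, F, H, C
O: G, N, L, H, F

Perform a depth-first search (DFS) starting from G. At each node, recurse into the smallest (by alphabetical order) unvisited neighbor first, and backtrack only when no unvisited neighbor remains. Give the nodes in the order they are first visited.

Visit G
G → E
E → C
C → B
B → I
I → F
F → D
D → J
J → H
H → K
K → N
N → O
O → L
H → M

G, E, C, B, I, F, D, J, H, K, N, O, L, M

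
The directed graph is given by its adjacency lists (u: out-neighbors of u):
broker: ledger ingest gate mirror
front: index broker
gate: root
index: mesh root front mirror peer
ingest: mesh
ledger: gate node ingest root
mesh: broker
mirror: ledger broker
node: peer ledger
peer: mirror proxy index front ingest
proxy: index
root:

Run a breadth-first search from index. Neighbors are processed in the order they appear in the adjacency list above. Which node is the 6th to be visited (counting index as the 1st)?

peer

Visit index; enqueue mesh, root, front, mirror, peer → queue [mesh, root, front, mirror, peer]
Visit mesh; enqueue broker → queue [root, front, mirror, peer, broker]
Visit root → queue [front, mirror, peer, broker]
Visit front → queue [mirror, peer, broker]
Visit mirror; enqueue ledger → queue [peer, broker, ledger]
Visit peer; enqueue proxy, ingest → queue [broker, ledger, proxy, ingest]
Visit broker; enqueue gate → queue [ledger, proxy, ingest, gate]
Visit ledger; enqueue node → queue [proxy, ingest, gate, node]
Visit proxy → queue [ingest, gate, node]
Visit ingest → queue [gate, node]
Visit gate → queue [node]
Visit node → queue []

Visit order: index, mesh, root, front, mirror, peer, broker, ledger, proxy, ingest, gate, node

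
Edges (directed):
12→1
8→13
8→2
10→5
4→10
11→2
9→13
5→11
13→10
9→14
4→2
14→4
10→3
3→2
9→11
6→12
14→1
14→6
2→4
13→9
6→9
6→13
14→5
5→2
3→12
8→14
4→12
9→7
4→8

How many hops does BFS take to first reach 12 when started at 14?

Level 0: 14
Level 1: 1, 4, 5, 6
Level 2: 2, 8, 9, 10, 11, 12, 13
Level 3: 3, 7
12 first appears at level 2.

2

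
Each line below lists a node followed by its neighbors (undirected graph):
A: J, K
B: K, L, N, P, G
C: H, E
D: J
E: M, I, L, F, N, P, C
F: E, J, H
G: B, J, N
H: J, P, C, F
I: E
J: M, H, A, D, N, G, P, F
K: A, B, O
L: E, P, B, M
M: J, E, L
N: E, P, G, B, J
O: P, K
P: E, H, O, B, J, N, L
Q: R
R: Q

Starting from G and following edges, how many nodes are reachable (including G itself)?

16

BFS from G visits: G, B, J, N, K, L, P, M, H, A, D, F, E, O, C, I
Reachable nodes: 16 of 18 total.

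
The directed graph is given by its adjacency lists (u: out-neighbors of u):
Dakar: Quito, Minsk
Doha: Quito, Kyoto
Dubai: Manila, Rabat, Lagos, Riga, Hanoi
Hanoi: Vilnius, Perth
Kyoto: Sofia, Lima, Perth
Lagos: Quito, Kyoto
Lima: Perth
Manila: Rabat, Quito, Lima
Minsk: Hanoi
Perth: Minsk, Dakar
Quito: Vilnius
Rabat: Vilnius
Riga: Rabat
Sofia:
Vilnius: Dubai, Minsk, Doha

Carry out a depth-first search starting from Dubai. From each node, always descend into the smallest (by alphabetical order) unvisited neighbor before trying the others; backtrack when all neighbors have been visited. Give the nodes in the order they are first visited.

Visit Dubai
Dubai → Hanoi
Hanoi → Perth
Perth → Dakar
Dakar → Minsk
Dakar → Quito
Quito → Vilnius
Vilnius → Doha
Doha → Kyoto
Kyoto → Lima
Kyoto → Sofia
Dubai → Lagos
Dubai → Manila
Manila → Rabat
Dubai → Riga

Dubai → Hanoi → Perth → Dakar → Minsk → Quito → Vilnius → Doha → Kyoto → Lima → Sofia → Lagos → Manila → Rabat → Riga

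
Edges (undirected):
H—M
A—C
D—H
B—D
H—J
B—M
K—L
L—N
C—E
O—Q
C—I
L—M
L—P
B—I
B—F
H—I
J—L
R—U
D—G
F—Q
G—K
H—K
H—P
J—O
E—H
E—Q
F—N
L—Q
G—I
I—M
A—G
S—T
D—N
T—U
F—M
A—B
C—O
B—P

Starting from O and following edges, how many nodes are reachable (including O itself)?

17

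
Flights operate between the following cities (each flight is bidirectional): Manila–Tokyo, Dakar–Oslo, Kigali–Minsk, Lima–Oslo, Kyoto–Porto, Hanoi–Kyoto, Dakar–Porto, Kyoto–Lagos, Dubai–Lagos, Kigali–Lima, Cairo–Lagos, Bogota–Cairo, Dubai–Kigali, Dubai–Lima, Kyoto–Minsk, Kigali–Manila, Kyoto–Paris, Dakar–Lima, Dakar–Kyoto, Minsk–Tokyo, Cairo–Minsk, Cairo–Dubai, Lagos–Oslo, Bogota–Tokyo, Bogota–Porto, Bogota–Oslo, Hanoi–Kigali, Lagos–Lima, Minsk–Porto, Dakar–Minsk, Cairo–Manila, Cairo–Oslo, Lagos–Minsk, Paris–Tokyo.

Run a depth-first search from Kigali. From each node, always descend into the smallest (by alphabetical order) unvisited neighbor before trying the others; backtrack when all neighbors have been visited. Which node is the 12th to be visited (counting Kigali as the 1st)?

Porto

Visit Kigali
Kigali → Dubai
Dubai → Cairo
Cairo → Bogota
Bogota → Oslo
Oslo → Dakar
Dakar → Kyoto
Kyoto → Hanoi
Kyoto → Lagos
Lagos → Lima
Lagos → Minsk
Minsk → Porto
Minsk → Tokyo
Tokyo → Manila
Tokyo → Paris

Visit order: Kigali, Dubai, Cairo, Bogota, Oslo, Dakar, Kyoto, Hanoi, Lagos, Lima, Minsk, Porto, Tokyo, Manila, Paris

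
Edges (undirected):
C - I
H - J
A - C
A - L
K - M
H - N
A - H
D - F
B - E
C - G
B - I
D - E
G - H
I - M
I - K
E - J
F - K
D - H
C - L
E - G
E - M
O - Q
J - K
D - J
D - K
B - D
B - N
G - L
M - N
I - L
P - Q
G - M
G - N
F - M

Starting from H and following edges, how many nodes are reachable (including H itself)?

14

BFS from H visits: H, N, J, G, D, A, M, B, K, E, L, C, F, I
Reachable nodes: 14 of 17 total.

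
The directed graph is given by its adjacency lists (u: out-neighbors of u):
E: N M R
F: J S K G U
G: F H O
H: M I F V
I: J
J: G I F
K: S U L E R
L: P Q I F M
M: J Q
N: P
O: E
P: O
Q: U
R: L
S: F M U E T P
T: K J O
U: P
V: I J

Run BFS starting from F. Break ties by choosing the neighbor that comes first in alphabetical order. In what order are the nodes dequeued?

F → G → J → K → S → U → H → O → I → E → L → R → M → P → T → V → N → Q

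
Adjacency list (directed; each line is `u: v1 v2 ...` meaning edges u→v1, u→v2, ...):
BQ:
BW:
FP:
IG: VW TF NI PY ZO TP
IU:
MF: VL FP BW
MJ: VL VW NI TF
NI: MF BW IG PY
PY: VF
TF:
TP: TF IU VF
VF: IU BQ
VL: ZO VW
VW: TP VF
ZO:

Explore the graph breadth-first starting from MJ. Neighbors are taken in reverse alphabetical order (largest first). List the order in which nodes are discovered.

Visit MJ; enqueue VW, VL, TF, NI → queue [VW, VL, TF, NI]
Visit VW; enqueue VF, TP → queue [VL, TF, NI, VF, TP]
Visit VL; enqueue ZO → queue [TF, NI, VF, TP, ZO]
Visit TF → queue [NI, VF, TP, ZO]
Visit NI; enqueue PY, MF, IG, BW → queue [VF, TP, ZO, PY, MF, IG, BW]
Visit VF; enqueue IU, BQ → queue [TP, ZO, PY, MF, IG, BW, IU, BQ]
Visit TP → queue [ZO, PY, MF, IG, BW, IU, BQ]
Visit ZO → queue [PY, MF, IG, BW, IU, BQ]
Visit PY → queue [MF, IG, BW, IU, BQ]
Visit MF; enqueue FP → queue [IG, BW, IU, BQ, FP]
Visit IG → queue [BW, IU, BQ, FP]
Visit BW → queue [IU, BQ, FP]
Visit IU → queue [BQ, FP]
Visit BQ → queue [FP]
Visit FP → queue []

MJ, VW, VL, TF, NI, VF, TP, ZO, PY, MF, IG, BW, IU, BQ, FP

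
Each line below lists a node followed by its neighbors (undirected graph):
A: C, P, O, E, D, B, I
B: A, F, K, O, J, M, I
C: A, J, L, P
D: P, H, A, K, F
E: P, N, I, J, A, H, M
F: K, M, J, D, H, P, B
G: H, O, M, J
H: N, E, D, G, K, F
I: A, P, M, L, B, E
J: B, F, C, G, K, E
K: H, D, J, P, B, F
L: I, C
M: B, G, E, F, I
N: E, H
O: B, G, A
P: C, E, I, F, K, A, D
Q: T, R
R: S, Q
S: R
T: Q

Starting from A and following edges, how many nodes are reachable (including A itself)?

BFS from A visits: A, C, P, O, E, D, B, I, J, L, F, K, G, N, H, M
Reachable nodes: 16 of 20 total.

16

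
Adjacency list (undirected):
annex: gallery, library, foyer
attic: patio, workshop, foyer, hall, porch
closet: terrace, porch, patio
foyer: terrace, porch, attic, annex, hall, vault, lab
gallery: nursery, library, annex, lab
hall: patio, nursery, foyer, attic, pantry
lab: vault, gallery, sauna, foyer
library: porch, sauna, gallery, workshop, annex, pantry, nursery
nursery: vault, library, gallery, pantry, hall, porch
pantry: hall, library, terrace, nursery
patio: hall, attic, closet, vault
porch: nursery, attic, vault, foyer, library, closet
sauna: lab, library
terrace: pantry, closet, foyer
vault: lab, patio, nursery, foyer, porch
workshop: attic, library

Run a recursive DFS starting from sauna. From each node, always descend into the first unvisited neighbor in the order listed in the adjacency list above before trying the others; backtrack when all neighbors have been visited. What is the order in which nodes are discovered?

Visit sauna
sauna → lab
lab → vault
vault → patio
patio → hall
hall → nursery
nursery → library
library → porch
porch → attic
attic → workshop
attic → foyer
foyer → terrace
terrace → pantry
terrace → closet
foyer → annex
annex → gallery

sauna, lab, vault, patio, hall, nursery, library, porch, attic, workshop, foyer, terrace, pantry, closet, annex, gallery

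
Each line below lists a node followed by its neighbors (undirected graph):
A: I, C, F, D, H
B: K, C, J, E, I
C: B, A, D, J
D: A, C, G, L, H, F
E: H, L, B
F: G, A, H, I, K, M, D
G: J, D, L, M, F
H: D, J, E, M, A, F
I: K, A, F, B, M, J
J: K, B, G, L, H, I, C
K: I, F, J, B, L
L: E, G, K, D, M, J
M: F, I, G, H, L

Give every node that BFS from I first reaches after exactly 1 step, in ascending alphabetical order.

A, B, F, J, K, M

Level 0: I
Level 1: A, B, F, J, K, M
Level 2: C, D, E, G, H, L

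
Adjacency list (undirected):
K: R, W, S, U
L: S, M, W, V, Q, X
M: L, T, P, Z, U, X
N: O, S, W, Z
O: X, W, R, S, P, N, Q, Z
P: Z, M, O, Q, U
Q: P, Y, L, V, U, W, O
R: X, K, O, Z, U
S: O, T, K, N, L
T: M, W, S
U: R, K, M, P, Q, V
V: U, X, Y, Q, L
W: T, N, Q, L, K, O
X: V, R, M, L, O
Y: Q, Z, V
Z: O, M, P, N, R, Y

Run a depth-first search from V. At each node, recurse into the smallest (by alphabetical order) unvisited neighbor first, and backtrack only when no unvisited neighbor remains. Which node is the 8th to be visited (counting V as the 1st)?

K

Visit V
V → L
L → M
M → P
P → O
O → N
N → S
S → K
K → R
R → U
U → Q
Q → W
W → T
Q → Y
Y → Z
R → X

Visit order: V, L, M, P, O, N, S, K, R, U, Q, W, T, Y, Z, X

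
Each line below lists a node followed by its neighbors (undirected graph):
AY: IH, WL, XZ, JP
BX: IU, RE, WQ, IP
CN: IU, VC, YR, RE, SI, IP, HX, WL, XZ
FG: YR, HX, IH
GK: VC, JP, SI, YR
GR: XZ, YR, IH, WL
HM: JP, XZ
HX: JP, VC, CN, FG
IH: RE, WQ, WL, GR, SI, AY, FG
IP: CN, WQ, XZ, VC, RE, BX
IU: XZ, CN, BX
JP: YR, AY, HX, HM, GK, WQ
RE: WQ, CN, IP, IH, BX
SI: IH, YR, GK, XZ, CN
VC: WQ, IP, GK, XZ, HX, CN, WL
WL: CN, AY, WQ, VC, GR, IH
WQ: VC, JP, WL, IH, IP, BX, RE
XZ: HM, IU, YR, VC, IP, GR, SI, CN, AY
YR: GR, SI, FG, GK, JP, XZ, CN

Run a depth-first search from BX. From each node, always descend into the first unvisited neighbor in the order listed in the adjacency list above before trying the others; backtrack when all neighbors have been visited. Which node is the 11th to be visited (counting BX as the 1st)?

VC

Visit BX
BX → IU
IU → XZ
XZ → HM
HM → JP
JP → YR
YR → GR
GR → IH
IH → RE
RE → WQ
WQ → VC
VC → IP
IP → CN
CN → SI
SI → GK
CN → HX
HX → FG
CN → WL
WL → AY

Visit order: BX, IU, XZ, HM, JP, YR, GR, IH, RE, WQ, VC, IP, CN, SI, GK, HX, FG, WL, AY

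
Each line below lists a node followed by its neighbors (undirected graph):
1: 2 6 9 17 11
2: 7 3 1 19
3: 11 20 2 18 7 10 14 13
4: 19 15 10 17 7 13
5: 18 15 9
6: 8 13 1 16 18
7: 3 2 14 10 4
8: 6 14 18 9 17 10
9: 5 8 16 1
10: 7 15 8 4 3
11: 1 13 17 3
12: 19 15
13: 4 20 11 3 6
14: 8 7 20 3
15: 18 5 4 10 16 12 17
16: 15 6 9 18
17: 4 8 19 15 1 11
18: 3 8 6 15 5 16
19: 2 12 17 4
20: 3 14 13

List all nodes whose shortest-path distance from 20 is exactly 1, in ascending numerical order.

3, 13, 14

Level 0: 20
Level 1: 3, 13, 14
Level 2: 2, 4, 6, 7, 8, 10, 11, 18
Level 3: 1, 5, 9, 15, 16, 17, 19
Level 4: 12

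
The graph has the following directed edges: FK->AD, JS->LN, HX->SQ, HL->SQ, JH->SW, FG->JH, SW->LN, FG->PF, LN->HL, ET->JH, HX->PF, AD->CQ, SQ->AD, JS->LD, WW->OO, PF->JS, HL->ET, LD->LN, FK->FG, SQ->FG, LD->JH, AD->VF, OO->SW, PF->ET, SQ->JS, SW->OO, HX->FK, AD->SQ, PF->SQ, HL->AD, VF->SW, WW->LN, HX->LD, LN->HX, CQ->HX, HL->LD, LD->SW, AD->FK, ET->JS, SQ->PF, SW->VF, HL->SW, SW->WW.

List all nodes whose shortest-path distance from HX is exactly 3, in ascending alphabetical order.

Level 0: HX
Level 1: FK, LD, PF, SQ
Level 2: AD, ET, FG, JH, JS, LN, SW
Level 3: CQ, HL, OO, VF, WW

CQ, HL, OO, VF, WW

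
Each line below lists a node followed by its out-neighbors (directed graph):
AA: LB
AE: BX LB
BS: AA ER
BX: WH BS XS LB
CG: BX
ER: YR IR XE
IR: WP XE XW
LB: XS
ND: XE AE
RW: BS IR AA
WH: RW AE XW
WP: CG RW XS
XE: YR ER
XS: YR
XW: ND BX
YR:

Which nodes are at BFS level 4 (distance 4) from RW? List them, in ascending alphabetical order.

Level 0: RW
Level 1: AA, BS, IR
Level 2: ER, LB, WP, XE, XW
Level 3: BX, CG, ND, XS, YR
Level 4: AE, WH

AE, WH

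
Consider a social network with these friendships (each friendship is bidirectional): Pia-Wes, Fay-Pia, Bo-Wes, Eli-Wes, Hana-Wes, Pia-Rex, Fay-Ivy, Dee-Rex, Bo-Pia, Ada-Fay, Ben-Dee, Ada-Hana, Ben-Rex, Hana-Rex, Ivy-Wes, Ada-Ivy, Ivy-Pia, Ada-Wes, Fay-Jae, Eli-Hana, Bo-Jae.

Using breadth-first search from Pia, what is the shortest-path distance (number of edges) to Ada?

Level 0: Pia
Level 1: Bo, Fay, Ivy, Rex, Wes
Level 2: Ada, Ben, Dee, Eli, Hana, Jae
Ada first appears at level 2.

2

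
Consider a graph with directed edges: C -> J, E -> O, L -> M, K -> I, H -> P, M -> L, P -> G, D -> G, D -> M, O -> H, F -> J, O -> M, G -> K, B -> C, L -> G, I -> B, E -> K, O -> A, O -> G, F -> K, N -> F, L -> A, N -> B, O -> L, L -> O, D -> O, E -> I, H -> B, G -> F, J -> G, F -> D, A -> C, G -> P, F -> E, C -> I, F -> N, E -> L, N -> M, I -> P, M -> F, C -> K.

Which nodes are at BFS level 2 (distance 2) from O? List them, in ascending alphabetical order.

B, C, F, K, P

Level 0: O
Level 1: A, G, H, L, M
Level 2: B, C, F, K, P
Level 3: D, E, I, J, N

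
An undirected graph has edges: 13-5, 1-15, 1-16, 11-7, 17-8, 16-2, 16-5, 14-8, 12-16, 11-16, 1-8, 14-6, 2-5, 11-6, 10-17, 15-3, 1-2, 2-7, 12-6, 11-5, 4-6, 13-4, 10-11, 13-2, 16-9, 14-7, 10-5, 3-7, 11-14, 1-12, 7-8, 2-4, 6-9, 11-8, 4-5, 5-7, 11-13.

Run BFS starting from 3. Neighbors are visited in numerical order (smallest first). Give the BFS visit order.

Visit 3; enqueue 7, 15 → queue [7, 15]
Visit 7; enqueue 2, 5, 8, 11, 14 → queue [15, 2, 5, 8, 11, 14]
Visit 15; enqueue 1 → queue [2, 5, 8, 11, 14, 1]
Visit 2; enqueue 4, 13, 16 → queue [5, 8, 11, 14, 1, 4, 13, 16]
Visit 5; enqueue 10 → queue [8, 11, 14, 1, 4, 13, 16, 10]
Visit 8; enqueue 17 → queue [11, 14, 1, 4, 13, 16, 10, 17]
Visit 11; enqueue 6 → queue [14, 1, 4, 13, 16, 10, 17, 6]
Visit 14 → queue [1, 4, 13, 16, 10, 17, 6]
Visit 1; enqueue 12 → queue [4, 13, 16, 10, 17, 6, 12]
Visit 4 → queue [13, 16, 10, 17, 6, 12]
Visit 13 → queue [16, 10, 17, 6, 12]
Visit 16; enqueue 9 → queue [10, 17, 6, 12, 9]
Visit 10 → queue [17, 6, 12, 9]
Visit 17 → queue [6, 12, 9]
Visit 6 → queue [12, 9]
Visit 12 → queue [9]
Visit 9 → queue []

3 -> 7 -> 15 -> 2 -> 5 -> 8 -> 11 -> 14 -> 1 -> 4 -> 13 -> 16 -> 10 -> 17 -> 6 -> 12 -> 9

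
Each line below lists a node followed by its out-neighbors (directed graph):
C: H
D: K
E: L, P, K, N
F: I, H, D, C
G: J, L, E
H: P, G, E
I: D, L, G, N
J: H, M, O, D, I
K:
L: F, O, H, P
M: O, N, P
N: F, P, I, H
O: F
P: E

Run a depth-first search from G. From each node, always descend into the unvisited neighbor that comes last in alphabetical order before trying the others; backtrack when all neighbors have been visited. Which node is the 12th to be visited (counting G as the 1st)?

O

Visit G
G → L
L → P
P → E
E → N
N → I
I → D
D → K
N → H
N → F
F → C
L → O
G → J
J → M

Visit order: G, L, P, E, N, I, D, K, H, F, C, O, J, M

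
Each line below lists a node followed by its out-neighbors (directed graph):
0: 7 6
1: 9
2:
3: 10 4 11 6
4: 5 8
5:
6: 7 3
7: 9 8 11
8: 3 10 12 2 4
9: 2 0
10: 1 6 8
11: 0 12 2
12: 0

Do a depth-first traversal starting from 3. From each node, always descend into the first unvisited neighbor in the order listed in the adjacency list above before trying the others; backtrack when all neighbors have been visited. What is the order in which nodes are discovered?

3, 10, 1, 9, 2, 0, 7, 8, 12, 4, 5, 11, 6

Visit 3
3 → 10
10 → 1
1 → 9
9 → 2
9 → 0
0 → 7
7 → 8
8 → 12
8 → 4
4 → 5
7 → 11
0 → 6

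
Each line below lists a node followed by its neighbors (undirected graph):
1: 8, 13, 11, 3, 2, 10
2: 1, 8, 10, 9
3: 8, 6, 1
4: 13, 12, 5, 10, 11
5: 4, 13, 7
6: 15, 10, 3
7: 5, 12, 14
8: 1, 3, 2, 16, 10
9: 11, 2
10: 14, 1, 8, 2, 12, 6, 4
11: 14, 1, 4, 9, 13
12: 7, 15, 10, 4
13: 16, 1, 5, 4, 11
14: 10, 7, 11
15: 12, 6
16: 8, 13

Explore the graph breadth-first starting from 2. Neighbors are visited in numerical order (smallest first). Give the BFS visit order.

2 -> 1 -> 8 -> 9 -> 10 -> 3 -> 11 -> 13 -> 16 -> 4 -> 6 -> 12 -> 14 -> 5 -> 15 -> 7

Visit 2; enqueue 1, 8, 9, 10 → queue [1, 8, 9, 10]
Visit 1; enqueue 3, 11, 13 → queue [8, 9, 10, 3, 11, 13]
Visit 8; enqueue 16 → queue [9, 10, 3, 11, 13, 16]
Visit 9 → queue [10, 3, 11, 13, 16]
Visit 10; enqueue 4, 6, 12, 14 → queue [3, 11, 13, 16, 4, 6, 12, 14]
Visit 3 → queue [11, 13, 16, 4, 6, 12, 14]
Visit 11 → queue [13, 16, 4, 6, 12, 14]
Visit 13; enqueue 5 → queue [16, 4, 6, 12, 14, 5]
Visit 16 → queue [4, 6, 12, 14, 5]
Visit 4 → queue [6, 12, 14, 5]
Visit 6; enqueue 15 → queue [12, 14, 5, 15]
Visit 12; enqueue 7 → queue [14, 5, 15, 7]
Visit 14 → queue [5, 15, 7]
Visit 5 → queue [15, 7]
Visit 15 → queue [7]
Visit 7 → queue []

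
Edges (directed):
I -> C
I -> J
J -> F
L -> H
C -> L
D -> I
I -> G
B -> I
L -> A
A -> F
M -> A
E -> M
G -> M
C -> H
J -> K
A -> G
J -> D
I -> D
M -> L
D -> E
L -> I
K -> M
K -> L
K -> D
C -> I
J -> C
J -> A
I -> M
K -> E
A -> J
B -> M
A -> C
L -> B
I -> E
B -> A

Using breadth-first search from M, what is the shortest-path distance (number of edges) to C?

2

Level 0: M
Level 1: A, L
Level 2: B, C, F, G, H, I, J
Level 3: D, E, K
C first appears at level 2.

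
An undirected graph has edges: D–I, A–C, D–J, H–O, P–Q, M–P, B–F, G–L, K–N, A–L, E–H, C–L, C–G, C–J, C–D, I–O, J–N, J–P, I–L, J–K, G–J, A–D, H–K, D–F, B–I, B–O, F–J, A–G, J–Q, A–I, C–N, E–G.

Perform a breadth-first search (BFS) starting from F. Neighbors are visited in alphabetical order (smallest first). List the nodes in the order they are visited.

F, B, D, J, I, O, A, C, G, K, N, P, Q, L, H, E, M

Visit F; enqueue B, D, J → queue [B, D, J]
Visit B; enqueue I, O → queue [D, J, I, O]
Visit D; enqueue A, C → queue [J, I, O, A, C]
Visit J; enqueue G, K, N, P, Q → queue [I, O, A, C, G, K, N, P, Q]
Visit I; enqueue L → queue [O, A, C, G, K, N, P, Q, L]
Visit O; enqueue H → queue [A, C, G, K, N, P, Q, L, H]
Visit A → queue [C, G, K, N, P, Q, L, H]
Visit C → queue [G, K, N, P, Q, L, H]
Visit G; enqueue E → queue [K, N, P, Q, L, H, E]
Visit K → queue [N, P, Q, L, H, E]
Visit N → queue [P, Q, L, H, E]
Visit P; enqueue M → queue [Q, L, H, E, M]
Visit Q → queue [L, H, E, M]
Visit L → queue [H, E, M]
Visit H → queue [E, M]
Visit E → queue [M]
Visit M → queue []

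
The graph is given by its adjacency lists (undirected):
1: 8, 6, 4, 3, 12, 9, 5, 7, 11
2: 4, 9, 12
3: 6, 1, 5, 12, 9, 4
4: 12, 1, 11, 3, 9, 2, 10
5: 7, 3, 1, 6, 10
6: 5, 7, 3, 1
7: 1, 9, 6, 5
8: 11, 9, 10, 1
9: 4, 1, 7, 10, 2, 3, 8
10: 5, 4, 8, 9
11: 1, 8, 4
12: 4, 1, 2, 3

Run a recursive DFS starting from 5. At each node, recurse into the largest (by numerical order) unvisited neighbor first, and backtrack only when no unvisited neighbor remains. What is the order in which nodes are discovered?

Visit 5
5 → 10
10 → 9
9 → 8
8 → 11
11 → 4
4 → 12
12 → 3
3 → 6
6 → 7
7 → 1
12 → 2

5, 10, 9, 8, 11, 4, 12, 3, 6, 7, 1, 2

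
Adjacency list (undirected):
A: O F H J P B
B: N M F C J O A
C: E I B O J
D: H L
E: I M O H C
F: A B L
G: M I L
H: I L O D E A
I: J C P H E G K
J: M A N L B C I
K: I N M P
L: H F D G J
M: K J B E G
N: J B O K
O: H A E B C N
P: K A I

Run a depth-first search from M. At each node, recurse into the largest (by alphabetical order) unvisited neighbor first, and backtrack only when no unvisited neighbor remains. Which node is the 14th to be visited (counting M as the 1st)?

Visit M
M → K
K → P
P → I
I → J
J → N
N → O
O → H
H → L
L → G
L → F
F → B
B → C
C → E
B → A
L → D

Visit order: M, K, P, I, J, N, O, H, L, G, F, B, C, E, A, D

E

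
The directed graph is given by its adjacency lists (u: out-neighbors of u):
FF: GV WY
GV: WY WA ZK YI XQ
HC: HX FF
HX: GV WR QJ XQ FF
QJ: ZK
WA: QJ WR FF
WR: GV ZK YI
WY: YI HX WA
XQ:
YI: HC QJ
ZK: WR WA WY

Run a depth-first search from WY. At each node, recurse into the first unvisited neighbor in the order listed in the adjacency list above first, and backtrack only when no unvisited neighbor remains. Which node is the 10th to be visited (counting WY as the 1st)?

FF

Visit WY
WY → YI
YI → HC
HC → HX
HX → GV
GV → WA
WA → QJ
QJ → ZK
ZK → WR
WA → FF
GV → XQ

Visit order: WY, YI, HC, HX, GV, WA, QJ, ZK, WR, FF, XQ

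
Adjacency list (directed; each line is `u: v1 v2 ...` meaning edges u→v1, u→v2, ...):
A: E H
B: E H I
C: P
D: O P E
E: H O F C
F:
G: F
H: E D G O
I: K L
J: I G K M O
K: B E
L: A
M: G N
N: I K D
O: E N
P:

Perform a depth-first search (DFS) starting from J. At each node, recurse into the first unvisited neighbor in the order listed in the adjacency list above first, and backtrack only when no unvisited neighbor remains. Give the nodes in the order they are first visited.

J → I → K → B → E → H → D → O → N → P → G → F → C → L → A → M

Visit J
J → I
I → K
K → B
B → E
E → H
H → D
D → O
O → N
D → P
H → G
G → F
E → C
I → L
L → A
J → M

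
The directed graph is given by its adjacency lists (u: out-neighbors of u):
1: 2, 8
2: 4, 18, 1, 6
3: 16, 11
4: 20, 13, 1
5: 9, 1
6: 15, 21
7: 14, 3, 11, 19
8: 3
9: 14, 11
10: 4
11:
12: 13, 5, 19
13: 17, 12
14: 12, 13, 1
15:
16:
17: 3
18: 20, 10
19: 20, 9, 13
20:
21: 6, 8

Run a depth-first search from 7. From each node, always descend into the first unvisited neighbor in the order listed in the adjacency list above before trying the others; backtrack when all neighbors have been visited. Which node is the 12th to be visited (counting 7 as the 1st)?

2

Visit 7
7 → 14
14 → 12
12 → 13
13 → 17
17 → 3
3 → 16
3 → 11
12 → 5
5 → 9
5 → 1
1 → 2
2 → 4
4 → 20
2 → 18
18 → 10
2 → 6
6 → 15
6 → 21
21 → 8
12 → 19

Visit order: 7, 14, 12, 13, 17, 3, 16, 11, 5, 9, 1, 2, 4, 20, 18, 10, 6, 15, 21, 8, 19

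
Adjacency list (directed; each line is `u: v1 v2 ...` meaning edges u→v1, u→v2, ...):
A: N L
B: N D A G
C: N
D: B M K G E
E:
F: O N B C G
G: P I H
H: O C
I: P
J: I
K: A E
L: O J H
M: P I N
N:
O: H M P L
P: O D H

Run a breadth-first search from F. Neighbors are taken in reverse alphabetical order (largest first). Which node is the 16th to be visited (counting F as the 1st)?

E

Visit F; enqueue O, N, G, C, B → queue [O, N, G, C, B]
Visit O; enqueue P, M, L, H → queue [N, G, C, B, P, M, L, H]
Visit N → queue [G, C, B, P, M, L, H]
Visit G; enqueue I → queue [C, B, P, M, L, H, I]
Visit C → queue [B, P, M, L, H, I]
Visit B; enqueue D, A → queue [P, M, L, H, I, D, A]
Visit P → queue [M, L, H, I, D, A]
Visit M → queue [L, H, I, D, A]
Visit L; enqueue J → queue [H, I, D, A, J]
Visit H → queue [I, D, A, J]
Visit I → queue [D, A, J]
Visit D; enqueue K, E → queue [A, J, K, E]
Visit A → queue [J, K, E]
Visit J → queue [K, E]
Visit K → queue [E]
Visit E → queue []

Visit order: F, O, N, G, C, B, P, M, L, H, I, D, A, J, K, E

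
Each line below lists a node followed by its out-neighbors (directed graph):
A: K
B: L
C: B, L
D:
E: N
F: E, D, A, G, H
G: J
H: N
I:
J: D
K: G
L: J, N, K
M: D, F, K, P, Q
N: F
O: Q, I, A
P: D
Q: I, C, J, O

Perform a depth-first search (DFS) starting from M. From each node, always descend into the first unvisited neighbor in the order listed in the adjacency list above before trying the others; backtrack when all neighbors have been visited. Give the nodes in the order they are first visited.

M D F E N A K G J H P Q I C B L O

Visit M
M → D
M → F
F → E
E → N
F → A
A → K
K → G
G → J
F → H
M → P
M → Q
Q → I
Q → C
C → B
B → L
Q → O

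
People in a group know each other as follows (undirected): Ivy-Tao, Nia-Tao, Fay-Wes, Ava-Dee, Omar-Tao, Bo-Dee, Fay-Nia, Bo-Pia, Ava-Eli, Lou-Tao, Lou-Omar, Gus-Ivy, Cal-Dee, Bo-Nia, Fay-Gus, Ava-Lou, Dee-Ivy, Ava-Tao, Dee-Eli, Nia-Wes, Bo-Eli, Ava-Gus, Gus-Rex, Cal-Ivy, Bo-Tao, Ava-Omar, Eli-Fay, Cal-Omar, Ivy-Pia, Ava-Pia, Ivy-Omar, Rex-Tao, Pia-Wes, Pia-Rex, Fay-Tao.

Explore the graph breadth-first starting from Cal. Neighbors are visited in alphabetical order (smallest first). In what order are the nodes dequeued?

Visit Cal; enqueue Dee, Ivy, Omar → queue [Dee, Ivy, Omar]
Visit Dee; enqueue Ava, Bo, Eli → queue [Ivy, Omar, Ava, Bo, Eli]
Visit Ivy; enqueue Gus, Pia, Tao → queue [Omar, Ava, Bo, Eli, Gus, Pia, Tao]
Visit Omar; enqueue Lou → queue [Ava, Bo, Eli, Gus, Pia, Tao, Lou]
Visit Ava → queue [Bo, Eli, Gus, Pia, Tao, Lou]
Visit Bo; enqueue Nia → queue [Eli, Gus, Pia, Tao, Lou, Nia]
Visit Eli; enqueue Fay → queue [Gus, Pia, Tao, Lou, Nia, Fay]
Visit Gus; enqueue Rex → queue [Pia, Tao, Lou, Nia, Fay, Rex]
Visit Pia; enqueue Wes → queue [Tao, Lou, Nia, Fay, Rex, Wes]
Visit Tao → queue [Lou, Nia, Fay, Rex, Wes]
Visit Lou → queue [Nia, Fay, Rex, Wes]
Visit Nia → queue [Fay, Rex, Wes]
Visit Fay → queue [Rex, Wes]
Visit Rex → queue [Wes]
Visit Wes → queue []

Cal -> Dee -> Ivy -> Omar -> Ava -> Bo -> Eli -> Gus -> Pia -> Tao -> Lou -> Nia -> Fay -> Rex -> Wes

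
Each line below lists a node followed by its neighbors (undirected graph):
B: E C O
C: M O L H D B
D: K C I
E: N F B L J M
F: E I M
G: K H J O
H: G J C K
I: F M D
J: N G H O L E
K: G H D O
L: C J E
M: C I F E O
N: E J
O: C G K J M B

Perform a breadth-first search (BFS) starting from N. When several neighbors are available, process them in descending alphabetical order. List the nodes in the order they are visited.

Visit N; enqueue J, E → queue [J, E]
Visit J; enqueue O, L, H, G → queue [E, O, L, H, G]
Visit E; enqueue M, F, B → queue [O, L, H, G, M, F, B]
Visit O; enqueue K, C → queue [L, H, G, M, F, B, K, C]
Visit L → queue [H, G, M, F, B, K, C]
Visit H → queue [G, M, F, B, K, C]
Visit G → queue [M, F, B, K, C]
Visit M; enqueue I → queue [F, B, K, C, I]
Visit F → queue [B, K, C, I]
Visit B → queue [K, C, I]
Visit K; enqueue D → queue [C, I, D]
Visit C → queue [I, D]
Visit I → queue [D]
Visit D → queue []

N J E O L H G M F B K C I D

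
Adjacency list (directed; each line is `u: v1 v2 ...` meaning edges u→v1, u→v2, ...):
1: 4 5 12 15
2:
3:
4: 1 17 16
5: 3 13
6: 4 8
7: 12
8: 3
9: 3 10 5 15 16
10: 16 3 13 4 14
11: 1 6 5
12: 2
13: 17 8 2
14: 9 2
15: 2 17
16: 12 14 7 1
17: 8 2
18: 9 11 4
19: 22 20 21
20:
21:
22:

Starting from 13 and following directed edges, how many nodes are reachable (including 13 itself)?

5

BFS from 13 visits: 13, 17, 8, 2, 3
Reachable nodes: 5 of 22 total.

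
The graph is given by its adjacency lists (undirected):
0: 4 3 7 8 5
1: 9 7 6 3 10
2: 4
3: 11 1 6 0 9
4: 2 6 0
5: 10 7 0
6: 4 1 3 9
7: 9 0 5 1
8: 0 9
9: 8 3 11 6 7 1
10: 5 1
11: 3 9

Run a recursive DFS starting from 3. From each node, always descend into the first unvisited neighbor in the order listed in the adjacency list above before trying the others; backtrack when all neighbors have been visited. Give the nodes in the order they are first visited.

3 -> 11 -> 9 -> 8 -> 0 -> 4 -> 2 -> 6 -> 1 -> 7 -> 5 -> 10

Visit 3
3 → 11
11 → 9
9 → 8
8 → 0
0 → 4
4 → 2
4 → 6
6 → 1
1 → 7
7 → 5
5 → 10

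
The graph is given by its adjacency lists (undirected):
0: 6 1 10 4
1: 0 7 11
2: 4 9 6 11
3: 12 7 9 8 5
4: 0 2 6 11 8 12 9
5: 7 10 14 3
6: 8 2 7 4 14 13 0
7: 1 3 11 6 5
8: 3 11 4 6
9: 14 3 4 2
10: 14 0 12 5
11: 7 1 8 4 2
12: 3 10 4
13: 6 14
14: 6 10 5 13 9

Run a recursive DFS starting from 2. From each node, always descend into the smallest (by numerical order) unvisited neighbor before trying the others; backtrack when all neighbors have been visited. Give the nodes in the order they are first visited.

Visit 2
2 → 4
4 → 0
0 → 1
1 → 7
7 → 3
3 → 5
5 → 10
10 → 12
10 → 14
14 → 6
6 → 8
8 → 11
6 → 13
14 → 9

2 → 4 → 0 → 1 → 7 → 3 → 5 → 10 → 12 → 14 → 6 → 8 → 11 → 13 → 9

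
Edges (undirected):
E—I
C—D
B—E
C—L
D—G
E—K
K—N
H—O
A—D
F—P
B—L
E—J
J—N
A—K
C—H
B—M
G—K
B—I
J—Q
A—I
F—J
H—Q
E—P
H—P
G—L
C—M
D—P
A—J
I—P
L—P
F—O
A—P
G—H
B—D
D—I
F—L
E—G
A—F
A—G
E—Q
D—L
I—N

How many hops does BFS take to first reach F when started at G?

Level 0: G
Level 1: A, D, E, H, K, L
Level 2: B, C, F, I, J, N, O, P, Q
Level 3: M
F first appears at level 2.

2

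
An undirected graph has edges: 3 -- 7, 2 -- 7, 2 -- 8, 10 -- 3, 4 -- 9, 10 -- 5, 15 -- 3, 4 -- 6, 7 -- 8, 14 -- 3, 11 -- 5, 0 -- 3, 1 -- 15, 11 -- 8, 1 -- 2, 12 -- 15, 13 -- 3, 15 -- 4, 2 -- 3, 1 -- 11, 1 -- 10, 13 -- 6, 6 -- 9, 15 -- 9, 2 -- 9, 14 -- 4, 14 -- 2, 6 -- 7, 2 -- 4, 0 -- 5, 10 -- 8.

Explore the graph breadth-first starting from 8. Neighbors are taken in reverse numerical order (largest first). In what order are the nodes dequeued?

8, 11, 10, 7, 2, 5, 1, 3, 6, 14, 9, 4, 0, 15, 13, 12

Visit 8; enqueue 11, 10, 7, 2 → queue [11, 10, 7, 2]
Visit 11; enqueue 5, 1 → queue [10, 7, 2, 5, 1]
Visit 10; enqueue 3 → queue [7, 2, 5, 1, 3]
Visit 7; enqueue 6 → queue [2, 5, 1, 3, 6]
Visit 2; enqueue 14, 9, 4 → queue [5, 1, 3, 6, 14, 9, 4]
Visit 5; enqueue 0 → queue [1, 3, 6, 14, 9, 4, 0]
Visit 1; enqueue 15 → queue [3, 6, 14, 9, 4, 0, 15]
Visit 3; enqueue 13 → queue [6, 14, 9, 4, 0, 15, 13]
Visit 6 → queue [14, 9, 4, 0, 15, 13]
Visit 14 → queue [9, 4, 0, 15, 13]
Visit 9 → queue [4, 0, 15, 13]
Visit 4 → queue [0, 15, 13]
Visit 0 → queue [15, 13]
Visit 15; enqueue 12 → queue [13, 12]
Visit 13 → queue [12]
Visit 12 → queue []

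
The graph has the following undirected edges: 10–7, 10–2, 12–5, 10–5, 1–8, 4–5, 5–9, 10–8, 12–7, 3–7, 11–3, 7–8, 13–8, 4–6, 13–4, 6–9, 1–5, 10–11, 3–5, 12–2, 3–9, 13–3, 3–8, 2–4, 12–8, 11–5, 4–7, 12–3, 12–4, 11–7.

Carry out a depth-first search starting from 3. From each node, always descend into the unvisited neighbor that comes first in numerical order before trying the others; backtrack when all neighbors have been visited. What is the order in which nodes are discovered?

3, 5, 1, 8, 7, 4, 2, 10, 11, 12, 6, 9, 13

Visit 3
3 → 5
5 → 1
1 → 8
8 → 7
7 → 4
4 → 2
2 → 10
10 → 11
2 → 12
4 → 6
6 → 9
4 → 13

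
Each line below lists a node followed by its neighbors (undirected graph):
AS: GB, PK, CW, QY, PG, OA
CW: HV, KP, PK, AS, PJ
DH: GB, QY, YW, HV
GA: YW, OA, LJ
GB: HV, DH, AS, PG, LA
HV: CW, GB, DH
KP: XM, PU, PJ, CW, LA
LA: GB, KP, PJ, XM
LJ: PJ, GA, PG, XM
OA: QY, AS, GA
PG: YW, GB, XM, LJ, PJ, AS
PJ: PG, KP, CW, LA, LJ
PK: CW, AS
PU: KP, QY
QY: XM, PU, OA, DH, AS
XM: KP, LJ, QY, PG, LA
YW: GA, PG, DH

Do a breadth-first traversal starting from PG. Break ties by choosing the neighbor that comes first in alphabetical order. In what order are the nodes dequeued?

PG -> AS -> GB -> LJ -> PJ -> XM -> YW -> CW -> OA -> PK -> QY -> DH -> HV -> LA -> GA -> KP -> PU

Visit PG; enqueue AS, GB, LJ, PJ, XM, YW → queue [AS, GB, LJ, PJ, XM, YW]
Visit AS; enqueue CW, OA, PK, QY → queue [GB, LJ, PJ, XM, YW, CW, OA, PK, QY]
Visit GB; enqueue DH, HV, LA → queue [LJ, PJ, XM, YW, CW, OA, PK, QY, DH, HV, LA]
Visit LJ; enqueue GA → queue [PJ, XM, YW, CW, OA, PK, QY, DH, HV, LA, GA]
Visit PJ; enqueue KP → queue [XM, YW, CW, OA, PK, QY, DH, HV, LA, GA, KP]
Visit XM → queue [YW, CW, OA, PK, QY, DH, HV, LA, GA, KP]
Visit YW → queue [CW, OA, PK, QY, DH, HV, LA, GA, KP]
Visit CW → queue [OA, PK, QY, DH, HV, LA, GA, KP]
Visit OA → queue [PK, QY, DH, HV, LA, GA, KP]
Visit PK → queue [QY, DH, HV, LA, GA, KP]
Visit QY; enqueue PU → queue [DH, HV, LA, GA, KP, PU]
Visit DH → queue [HV, LA, GA, KP, PU]
Visit HV → queue [LA, GA, KP, PU]
Visit LA → queue [GA, KP, PU]
Visit GA → queue [KP, PU]
Visit KP → queue [PU]
Visit PU → queue []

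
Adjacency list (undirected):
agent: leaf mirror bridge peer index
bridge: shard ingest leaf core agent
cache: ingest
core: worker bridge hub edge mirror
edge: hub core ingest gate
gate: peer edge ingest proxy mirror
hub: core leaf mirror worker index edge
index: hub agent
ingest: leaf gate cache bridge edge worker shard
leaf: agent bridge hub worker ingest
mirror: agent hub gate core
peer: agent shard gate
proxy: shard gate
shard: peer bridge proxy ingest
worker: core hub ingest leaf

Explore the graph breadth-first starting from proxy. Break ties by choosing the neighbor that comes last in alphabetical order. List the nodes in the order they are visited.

proxy, shard, gate, peer, ingest, bridge, mirror, edge, agent, worker, leaf, cache, core, hub, index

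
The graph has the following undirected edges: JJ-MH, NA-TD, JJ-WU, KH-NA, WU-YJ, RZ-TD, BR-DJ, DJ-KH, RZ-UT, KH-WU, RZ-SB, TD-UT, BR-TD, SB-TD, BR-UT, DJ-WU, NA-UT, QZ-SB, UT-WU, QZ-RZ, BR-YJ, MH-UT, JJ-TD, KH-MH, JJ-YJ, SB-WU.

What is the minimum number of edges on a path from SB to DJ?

2

Level 0: SB
Level 1: QZ, RZ, TD, WU
Level 2: BR, DJ, JJ, KH, NA, UT, YJ
Level 3: MH
DJ first appears at level 2.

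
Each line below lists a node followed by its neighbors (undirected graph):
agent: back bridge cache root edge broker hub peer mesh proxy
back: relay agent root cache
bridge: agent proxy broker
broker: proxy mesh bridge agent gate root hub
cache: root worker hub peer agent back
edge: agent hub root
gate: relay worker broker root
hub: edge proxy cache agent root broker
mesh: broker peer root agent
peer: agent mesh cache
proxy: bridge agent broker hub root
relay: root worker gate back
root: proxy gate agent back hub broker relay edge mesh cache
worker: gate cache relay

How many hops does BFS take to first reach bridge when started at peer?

2

Level 0: peer
Level 1: agent, cache, mesh
Level 2: back, bridge, broker, edge, hub, proxy, root, worker
Level 3: gate, relay
bridge first appears at level 2.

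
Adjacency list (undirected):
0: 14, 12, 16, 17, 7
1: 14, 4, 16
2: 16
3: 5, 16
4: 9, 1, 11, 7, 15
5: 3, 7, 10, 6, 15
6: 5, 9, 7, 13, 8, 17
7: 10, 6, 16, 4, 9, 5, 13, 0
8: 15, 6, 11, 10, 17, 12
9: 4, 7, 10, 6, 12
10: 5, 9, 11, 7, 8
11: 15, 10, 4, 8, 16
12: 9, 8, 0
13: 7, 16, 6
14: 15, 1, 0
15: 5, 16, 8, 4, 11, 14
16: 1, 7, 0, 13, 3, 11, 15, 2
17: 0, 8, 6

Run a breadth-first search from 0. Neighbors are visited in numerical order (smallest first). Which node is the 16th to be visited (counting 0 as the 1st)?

Visit 0; enqueue 7, 12, 14, 16, 17 → queue [7, 12, 14, 16, 17]
Visit 7; enqueue 4, 5, 6, 9, 10, 13 → queue [12, 14, 16, 17, 4, 5, 6, 9, 10, 13]
Visit 12; enqueue 8 → queue [14, 16, 17, 4, 5, 6, 9, 10, 13, 8]
Visit 14; enqueue 1, 15 → queue [16, 17, 4, 5, 6, 9, 10, 13, 8, 1, 15]
Visit 16; enqueue 2, 3, 11 → queue [17, 4, 5, 6, 9, 10, 13, 8, 1, 15, 2, 3, 11]
Visit 17 → queue [4, 5, 6, 9, 10, 13, 8, 1, 15, 2, 3, 11]
Visit 4 → queue [5, 6, 9, 10, 13, 8, 1, 15, 2, 3, 11]
Visit 5 → queue [6, 9, 10, 13, 8, 1, 15, 2, 3, 11]
Visit 6 → queue [9, 10, 13, 8, 1, 15, 2, 3, 11]
Visit 9 → queue [10, 13, 8, 1, 15, 2, 3, 11]
Visit 10 → queue [13, 8, 1, 15, 2, 3, 11]
Visit 13 → queue [8, 1, 15, 2, 3, 11]
Visit 8 → queue [1, 15, 2, 3, 11]
Visit 1 → queue [15, 2, 3, 11]
Visit 15 → queue [2, 3, 11]
Visit 2 → queue [3, 11]
Visit 3 → queue [11]
Visit 11 → queue []

Visit order: 0, 7, 12, 14, 16, 17, 4, 5, 6, 9, 10, 13, 8, 1, 15, 2, 3, 11

2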